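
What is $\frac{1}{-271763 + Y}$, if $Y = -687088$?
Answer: $- \frac{1}{958851} \approx -1.0429 \cdot 10^{-6}$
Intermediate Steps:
$\frac{1}{-271763 + Y} = \frac{1}{-271763 - 687088} = \frac{1}{-958851} = - \frac{1}{958851}$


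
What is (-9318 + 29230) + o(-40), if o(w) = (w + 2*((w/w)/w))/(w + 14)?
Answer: 10355041/520 ≈ 19914.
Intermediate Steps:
o(w) = (w + 2/w)/(14 + w) (o(w) = (w + 2*(1/w))/(14 + w) = (w + 2/w)/(14 + w))
(-9318 + 29230) + o(-40) = (-9318 + 29230) + (2 + (-40)²)/((-40)*(14 - 40)) = 19912 - 1/40*(2 + 1600)/(-26) = 19912 - 1/40*(-1/26)*1602 = 19912 + 801/520 = 10355041/520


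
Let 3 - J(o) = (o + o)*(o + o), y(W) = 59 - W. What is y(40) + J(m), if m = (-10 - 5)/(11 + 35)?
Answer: 11413/529 ≈ 21.575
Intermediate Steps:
m = -15/46 ≈ -0.32609
J(o) = 3 - 4*o**2 (J(o) = 3 - (o + o)*(o + o) = 3 - 2*o*2*o = 3 - 4*o**2)
y(40) + J(m) = (59 - 1*40) + (3 - 4*(-15/46)**2) = (59 - 40) + (3 - 4*225/2116) = 19 + (3 - 225/529) = 19 + 1362/529 = 11413/529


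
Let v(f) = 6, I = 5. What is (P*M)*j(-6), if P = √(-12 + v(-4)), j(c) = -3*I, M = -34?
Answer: 510*I*√6 ≈ 1249.2*I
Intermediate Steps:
j(c) = -15 (j(c) = -3*5 = -15)
P = I*√6 (P = √(-12 + 6) = √(-6) = I*√6 ≈ 2.4495*I)
(P*M)*j(-6) = ((I*√6)*(-34))*(-15) = -34*I*√6*(-15) = 510*I*√6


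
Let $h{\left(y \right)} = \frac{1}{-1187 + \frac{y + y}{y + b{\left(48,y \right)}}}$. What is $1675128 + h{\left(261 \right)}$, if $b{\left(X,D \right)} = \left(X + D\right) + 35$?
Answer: $\frac{1202093628859}{717613} \approx 1.6751 \cdot 10^{6}$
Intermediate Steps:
$b{\left(X,D \right)} = 35 + D + X$ ($b{\left(X,D \right)} = \left(D + X\right) + 35 = 35 + D + X$)
$h{\left(y \right)} = \frac{1}{-1187 + \frac{2 y}{83 + 2 y}}$ ($h{\left(y \right)} = \frac{1}{-1187 + \frac{y + y}{y + \left(35 + y + 48\right)}} = \frac{1}{-1187 + \frac{2 y}{y + \left(83 + y\right)}} = \frac{1}{-1187 + \frac{2 y}{83 + 2 y}}$)
$1675128 + h{\left(261 \right)} = 1675128 + \frac{-83 - 522}{98521 + 2372 \cdot 261} = 1675128 + \frac{-83 - 522}{98521 + 619092} = 1675128 + \frac{1}{717613} \left(-605\right) = 1675128 - \frac{605}{717613} = \frac{1202093628859}{717613}$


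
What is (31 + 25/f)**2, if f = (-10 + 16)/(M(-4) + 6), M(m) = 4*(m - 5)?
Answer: 8836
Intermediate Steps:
M(m) = -20 + 4*m (M(m) = 4*(-5 + m) = -20 + 4*m)
f = -1/5 (f = (-10 + 16)/((-20 + 4*(-4)) + 6) = 6/((-20 - 16) + 6) = 6/(-36 + 6) = 6/(-30) = 6*(-1/30) = -1/5 ≈ -0.20000)
(31 + 25/f)**2 = (31 + 25/(-1/5))**2 = (31 + 25*(-5))**2 = (31 - 125)**2 = (-94)**2 = 8836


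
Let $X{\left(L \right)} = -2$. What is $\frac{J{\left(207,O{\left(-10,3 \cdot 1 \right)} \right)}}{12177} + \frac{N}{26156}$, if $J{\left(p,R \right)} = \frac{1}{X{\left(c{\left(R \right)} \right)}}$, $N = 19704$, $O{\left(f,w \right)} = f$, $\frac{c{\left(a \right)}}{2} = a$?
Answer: $\frac{119961265}{159250806} \approx 0.75329$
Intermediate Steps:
$c{\left(a \right)} = 2 a$
$J{\left(p,R \right)} = - \frac{1}{2}$ ($J{\left(p,R \right)} = \frac{1}{-2} = - \frac{1}{2}$)
$\frac{J{\left(207,O{\left(-10,3 \cdot 1 \right)} \right)}}{12177} + \frac{N}{26156} = - \frac{1}{2 \cdot 12177} + \frac{19704}{26156} = \left(- \frac{1}{2}\right) \frac{1}{12177} + 19704 \cdot \frac{1}{26156} = - \frac{1}{24354} + \frac{4926}{6539} = \frac{119961265}{159250806}$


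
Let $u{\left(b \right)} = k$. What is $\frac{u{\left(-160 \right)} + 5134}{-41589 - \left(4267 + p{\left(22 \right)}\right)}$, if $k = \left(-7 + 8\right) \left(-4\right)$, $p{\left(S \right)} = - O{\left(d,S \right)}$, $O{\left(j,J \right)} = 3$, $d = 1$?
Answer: $- \frac{5130}{45853} \approx -0.11188$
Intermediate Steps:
$p{\left(S \right)} = -3$ ($p{\left(S \right)} = \left(-1\right) 3 = -3$)
$k = -4$ ($k = 1 \left(-4\right) = -4$)
$u{\left(b \right)} = -4$
$\frac{u{\left(-160 \right)} + 5134}{-41589 - \left(4267 + p{\left(22 \right)}\right)} = \frac{-4 + 5134}{-41589 - 4264} = \frac{5130}{-41589 + \left(-4267 + 3\right)} = \frac{5130}{-41589 - 4264} = \frac{5130}{-45853} = 5130 \left(- \frac{1}{45853}\right) = - \frac{5130}{45853}$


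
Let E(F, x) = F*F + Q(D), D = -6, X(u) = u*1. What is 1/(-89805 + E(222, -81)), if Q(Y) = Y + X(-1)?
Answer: -1/40528 ≈ -2.4674e-5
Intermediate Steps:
X(u) = u
Q(Y) = -1 + Y (Q(Y) = Y - 1 = -1 + Y)
E(F, x) = -7 + F² (E(F, x) = F*F + (-1 - 6) = F² - 7 = -7 + F²)
1/(-89805 + E(222, -81)) = 1/(-89805 + (-7 + 222²)) = 1/(-89805 + (-7 + 49284)) = 1/(-89805 + 49277) = 1/(-40528) = -1/40528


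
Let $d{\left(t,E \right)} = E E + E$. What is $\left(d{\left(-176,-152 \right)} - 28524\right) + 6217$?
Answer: $645$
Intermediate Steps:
$d{\left(t,E \right)} = E + E^{2}$ ($d{\left(t,E \right)} = E^{2} + E = E + E^{2}$)
$\left(d{\left(-176,-152 \right)} - 28524\right) + 6217 = \left(- 152 \left(1 - 152\right) - 28524\right) + 6217 = \left(\left(-152\right) \left(-151\right) - 28524\right) + 6217 = \left(22952 - 28524\right) + 6217 = -5572 + 6217 = 645$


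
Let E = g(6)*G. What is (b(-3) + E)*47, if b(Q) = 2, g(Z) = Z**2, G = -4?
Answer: -6674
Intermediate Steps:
E = -144 (E = 6**2*(-4) = 36*(-4) = -144)
(b(-3) + E)*47 = (2 - 144)*47 = -142*47 = -6674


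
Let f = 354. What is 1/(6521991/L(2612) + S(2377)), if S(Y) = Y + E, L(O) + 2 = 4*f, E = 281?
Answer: 202/1468629 ≈ 0.00013754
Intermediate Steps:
L(O) = 1414 (L(O) = -2 + 4*354 = -2 + 1416 = 1414)
S(Y) = 281 + Y (S(Y) = Y + 281 = 281 + Y)
1/(6521991/L(2612) + S(2377)) = 1/(6521991/1414 + (281 + 2377)) = 1/(6521991*(1/1414) + 2658) = 1/(931713/202 + 2658) = 1/(1468629/202) = 202/1468629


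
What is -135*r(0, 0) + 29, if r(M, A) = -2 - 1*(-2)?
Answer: 29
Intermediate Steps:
r(M, A) = 0 (r(M, A) = -2 + 2 = 0)
-135*r(0, 0) + 29 = -135*0 + 29 = 0 + 29 = 29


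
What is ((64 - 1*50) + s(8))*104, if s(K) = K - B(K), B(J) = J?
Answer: 1456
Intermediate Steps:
s(K) = 0 (s(K) = K - K = 0)
((64 - 1*50) + s(8))*104 = ((64 - 1*50) + 0)*104 = ((64 - 50) + 0)*104 = (14 + 0)*104 = 14*104 = 1456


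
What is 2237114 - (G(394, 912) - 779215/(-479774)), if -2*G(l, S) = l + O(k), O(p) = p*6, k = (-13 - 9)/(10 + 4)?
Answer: 7513804246951/3358418 ≈ 2.2373e+6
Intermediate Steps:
k = -11/7 (k = -22/14 = -22*1/14 = -11/7 ≈ -1.5714)
O(p) = 6*p
G(l, S) = 33/7 - l/2 (G(l, S) = -(l + 6*(-11/7))/2 = -(l - 66/7)/2 = -(-66/7 + l)/2 = 33/7 - l/2)
2237114 - (G(394, 912) - 779215/(-479774)) = 2237114 - ((33/7 - 1/2*394) - 779215/(-479774)) = 2237114 - ((33/7 - 197) - 779215*(-1/479774)) = 2237114 - (-1346/7 + 779215/479774) = 2237114 - 1*(-640321299/3358418) = 2237114 + 640321299/3358418 = 7513804246951/3358418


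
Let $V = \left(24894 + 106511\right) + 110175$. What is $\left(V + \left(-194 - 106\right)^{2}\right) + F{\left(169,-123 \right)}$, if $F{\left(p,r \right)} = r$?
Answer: $331457$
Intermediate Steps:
$V = 241580$ ($V = 131405 + 110175 = 241580$)
$\left(V + \left(-194 - 106\right)^{2}\right) + F{\left(169,-123 \right)} = \left(241580 + \left(-194 - 106\right)^{2}\right) - 123 = \left(241580 + \left(-300\right)^{2}\right) - 123 = \left(241580 + 90000\right) - 123 = 331580 - 123 = 331457$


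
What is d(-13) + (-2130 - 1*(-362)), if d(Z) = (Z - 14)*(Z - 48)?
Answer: -121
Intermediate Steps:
d(Z) = (-48 + Z)*(-14 + Z) (d(Z) = (-14 + Z)*(-48 + Z) = (-48 + Z)*(-14 + Z))
d(-13) + (-2130 - 1*(-362)) = (672 + (-13)**2 - 62*(-13)) + (-2130 - 1*(-362)) = (672 + 169 + 806) + (-2130 + 362) = 1647 - 1768 = -121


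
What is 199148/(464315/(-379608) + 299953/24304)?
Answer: 229667252563392/12822480833 ≈ 17911.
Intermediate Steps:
199148/(464315/(-379608) + 299953/24304) = 199148/(464315*(-1/379608) + 299953*(1/24304)) = 199148/(-464315/379608 + 299953/24304) = 199148/(12822480833/1153249104) = 199148*(1153249104/12822480833) = 229667252563392/12822480833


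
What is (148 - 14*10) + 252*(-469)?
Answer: -118180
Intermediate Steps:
(148 - 14*10) + 252*(-469) = (148 - 1*140) - 118188 = (148 - 140) - 118188 = 8 - 118188 = -118180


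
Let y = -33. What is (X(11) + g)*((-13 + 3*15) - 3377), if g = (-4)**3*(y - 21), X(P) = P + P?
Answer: -11633910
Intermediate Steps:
X(P) = 2*P
g = 3456 (g = (-4)**3*(-33 - 21) = -64*(-54) = 3456)
(X(11) + g)*((-13 + 3*15) - 3377) = (2*11 + 3456)*((-13 + 3*15) - 3377) = (22 + 3456)*((-13 + 45) - 3377) = 3478*(32 - 3377) = 3478*(-3345) = -11633910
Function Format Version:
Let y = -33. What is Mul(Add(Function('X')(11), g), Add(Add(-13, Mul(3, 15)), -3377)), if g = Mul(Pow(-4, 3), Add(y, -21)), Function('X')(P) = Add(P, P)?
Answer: -11633910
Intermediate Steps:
Function('X')(P) = Mul(2, P)
g = 3456 (g = Mul(Pow(-4, 3), Add(-33, -21)) = Mul(-64, -54) = 3456)
Mul(Add(Function('X')(11), g), Add(Add(-13, Mul(3, 15)), -3377)) = Mul(Add(Mul(2, 11), 3456), Add(Add(-13, Mul(3, 15)), -3377)) = Mul(Add(22, 3456), Add(Add(-13, 45), -3377)) = Mul(3478, Add(32, -3377)) = Mul(3478, -3345) = -11633910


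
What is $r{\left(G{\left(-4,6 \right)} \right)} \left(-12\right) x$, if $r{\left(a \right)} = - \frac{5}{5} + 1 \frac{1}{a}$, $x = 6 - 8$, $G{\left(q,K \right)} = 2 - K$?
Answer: $-30$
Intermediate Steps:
$x = -2$ ($x = 6 - 8 = -2$)
$r{\left(a \right)} = -1 + \frac{1}{a}$ ($r{\left(a \right)} = \left(-5\right) \frac{1}{5} + \frac{1}{a} = -1 + \frac{1}{a}$)
$r{\left(G{\left(-4,6 \right)} \right)} \left(-12\right) x = \frac{1 - \left(2 - 6\right)}{2 - 6} \left(-12\right) \left(-2\right) = \frac{1 - -4}{-4} \left(-12\right) \left(-2\right) = - \frac{1 + 4}{4} \left(-12\right) \left(-2\right) = \left(- \frac{1}{4}\right) 5 \left(-12\right) \left(-2\right) = \left(- \frac{5}{4}\right) \left(-12\right) \left(-2\right) = 15 \left(-2\right) = -30$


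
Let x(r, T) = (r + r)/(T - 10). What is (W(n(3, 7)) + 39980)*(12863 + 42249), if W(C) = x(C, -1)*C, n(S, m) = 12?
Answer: 24221283104/11 ≈ 2.2019e+9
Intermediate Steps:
x(r, T) = 2*r/(-10 + T) (x(r, T) = (2*r)/(-10 + T) = 2*r/(-10 + T))
W(C) = -2*C²/11 (W(C) = (2*C/(-10 - 1))*C = (2*C/(-11))*C = (2*C*(-1/11))*C = (-2*C/11)*C = -2*C²/11)
(W(n(3, 7)) + 39980)*(12863 + 42249) = (-2/11*12² + 39980)*(12863 + 42249) = (-2/11*144 + 39980)*55112 = (-288/11 + 39980)*55112 = (439492/11)*55112 = 24221283104/11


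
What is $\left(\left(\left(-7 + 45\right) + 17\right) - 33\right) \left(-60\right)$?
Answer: $-1320$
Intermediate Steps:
$\left(\left(\left(-7 + 45\right) + 17\right) - 33\right) \left(-60\right) = \left(\left(38 + 17\right) - 33\right) \left(-60\right) = \left(55 - 33\right) \left(-60\right) = 22 \left(-60\right) = -1320$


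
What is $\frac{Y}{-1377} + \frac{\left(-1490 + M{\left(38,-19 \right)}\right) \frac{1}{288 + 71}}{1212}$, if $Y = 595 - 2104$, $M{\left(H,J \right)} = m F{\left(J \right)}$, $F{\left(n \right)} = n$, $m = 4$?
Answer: $\frac{36356755}{33285762} \approx 1.0923$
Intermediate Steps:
$M{\left(H,J \right)} = 4 J$
$Y = -1509$
$\frac{Y}{-1377} + \frac{\left(-1490 + M{\left(38,-19 \right)}\right) \frac{1}{288 + 71}}{1212} = - \frac{1509}{-1377} + \frac{\left(-1490 + 4 \left(-19\right)\right) \frac{1}{288 + 71}}{1212} = \left(-1509\right) \left(- \frac{1}{1377}\right) + \frac{-1490 - 76}{359} \cdot \frac{1}{1212} = \frac{503}{459} + \left(-1566\right) \frac{1}{359} \cdot \frac{1}{1212} = \frac{503}{459} - \frac{261}{72518} = \frac{36356755}{33285762}$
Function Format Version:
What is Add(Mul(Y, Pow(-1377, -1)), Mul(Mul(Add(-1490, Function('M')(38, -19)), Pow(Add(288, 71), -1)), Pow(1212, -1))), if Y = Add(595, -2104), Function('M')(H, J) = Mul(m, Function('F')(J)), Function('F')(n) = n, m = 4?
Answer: Rational(36356755, 33285762) ≈ 1.0923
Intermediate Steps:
Function('M')(H, J) = Mul(4, J)
Y = -1509
Add(Mul(Y, Pow(-1377, -1)), Mul(Mul(Add(-1490, Function('M')(38, -19)), Pow(Add(288, 71), -1)), Pow(1212, -1))) = Add(Mul(-1509, Pow(-1377, -1)), Mul(Mul(Add(-1490, Mul(4, -19)), Pow(Add(288, 71), -1)), Pow(1212, -1))) = Add(Mul(-1509, Rational(-1, 1377)), Mul(Mul(Add(-1490, -76), Pow(359, -1)), Rational(1, 1212))) = Add(Rational(503, 459), Mul(Mul(-1566, Rational(1, 359)), Rational(1, 1212))) = Add(Rational(503, 459), Mul(Rational(-1566, 359), Rational(1, 1212))) = Add(Rational(503, 459), Rational(-261, 72518)) = Rational(36356755, 33285762)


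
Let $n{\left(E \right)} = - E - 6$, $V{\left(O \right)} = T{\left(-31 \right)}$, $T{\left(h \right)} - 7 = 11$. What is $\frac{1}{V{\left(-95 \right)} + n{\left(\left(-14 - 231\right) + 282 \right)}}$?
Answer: $- \frac{1}{25} \approx -0.04$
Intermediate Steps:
$T{\left(h \right)} = 18$ ($T{\left(h \right)} = 7 + 11 = 18$)
$V{\left(O \right)} = 18$
$n{\left(E \right)} = -6 - E$ ($n{\left(E \right)} = - E - 6 = -6 - E$)
$\frac{1}{V{\left(-95 \right)} + n{\left(\left(-14 - 231\right) + 282 \right)}} = \frac{1}{18 - 43} = \frac{1}{-25} = - \frac{1}{25}$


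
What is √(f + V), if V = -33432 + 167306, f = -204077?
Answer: I*√70203 ≈ 264.96*I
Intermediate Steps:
V = 133874
√(f + V) = √(-204077 + 133874) = √(-70203) = I*√70203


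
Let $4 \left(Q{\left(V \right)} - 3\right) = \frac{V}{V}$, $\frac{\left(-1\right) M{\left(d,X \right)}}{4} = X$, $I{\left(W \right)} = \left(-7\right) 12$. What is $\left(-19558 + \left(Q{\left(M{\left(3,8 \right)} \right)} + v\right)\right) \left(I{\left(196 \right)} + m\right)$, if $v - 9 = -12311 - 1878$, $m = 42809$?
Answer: $- \frac{5765268775}{4} \approx -1.4413 \cdot 10^{9}$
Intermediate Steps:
$I{\left(W \right)} = -84$
$M{\left(d,X \right)} = - 4 X$
$Q{\left(V \right)} = \frac{13}{4}$ ($Q{\left(V \right)} = 3 + \frac{V \frac{1}{V}}{4} = 3 + \frac{1}{4} \cdot 1 = 3 + \frac{1}{4} = \frac{13}{4}$)
$v = -14180$ ($v = 9 - 14189 = -14180$)
$\left(-19558 + \left(Q{\left(M{\left(3,8 \right)} \right)} + v\right)\right) \left(I{\left(196 \right)} + m\right) = \left(-19558 + \left(\frac{13}{4} - 14180\right)\right) \left(-84 + 42809\right) = \left(-19558 - \frac{56707}{4}\right) 42725 = \left(- \frac{134939}{4}\right) 42725 = - \frac{5765268775}{4}$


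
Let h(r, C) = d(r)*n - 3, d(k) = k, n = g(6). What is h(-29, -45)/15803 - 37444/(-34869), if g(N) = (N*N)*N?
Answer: 373203509/551034807 ≈ 0.67728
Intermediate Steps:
g(N) = N³ (g(N) = N²*N = N³)
n = 216 (n = 6³ = 216)
h(r, C) = -3 + 216*r (h(r, C) = r*216 - 3 = 216*r - 3 = -3 + 216*r)
h(-29, -45)/15803 - 37444/(-34869) = (-3 + 216*(-29))/15803 - 37444/(-34869) = (-3 - 6264)*(1/15803) - 37444*(-1/34869) = -6267*1/15803 + 37444/34869 = -6267/15803 + 37444/34869 = 373203509/551034807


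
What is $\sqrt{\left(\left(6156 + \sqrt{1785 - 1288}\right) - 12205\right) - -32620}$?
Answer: $\sqrt{26571 + \sqrt{497}} \approx 163.07$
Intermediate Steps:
$\sqrt{\left(\left(6156 + \sqrt{1785 - 1288}\right) - 12205\right) - -32620} = \sqrt{\left(\left(6156 + \sqrt{497}\right) - 12205\right) + 32620} = \sqrt{\left(-6049 + \sqrt{497}\right) + 32620} = \sqrt{26571 + \sqrt{497}}$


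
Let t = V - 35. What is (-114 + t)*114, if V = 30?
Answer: -13566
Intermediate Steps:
t = -5 (t = 30 - 35 = -5)
(-114 + t)*114 = (-114 - 5)*114 = -119*114 = -13566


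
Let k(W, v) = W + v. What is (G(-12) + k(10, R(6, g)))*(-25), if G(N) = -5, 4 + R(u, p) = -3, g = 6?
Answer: 50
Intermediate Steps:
R(u, p) = -7 (R(u, p) = -4 - 3 = -7)
(G(-12) + k(10, R(6, g)))*(-25) = (-5 + (10 - 7))*(-25) = (-5 + 3)*(-25) = -2*(-25) = 50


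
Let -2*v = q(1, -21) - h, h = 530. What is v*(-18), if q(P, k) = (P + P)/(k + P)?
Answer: -47709/10 ≈ -4770.9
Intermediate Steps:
q(P, k) = 2*P/(P + k) (q(P, k) = (2*P)/(P + k) = 2*P/(P + k))
v = 5301/20 (v = -(2*1/(1 - 21) - 1*530)/2 = -(2*1/(-20) - 530)/2 = -(2*1*(-1/20) - 530)/2 = -(-⅒ - 530)/2 = -½*(-5301/10) = 5301/20 ≈ 265.05)
v*(-18) = (5301/20)*(-18) = -47709/10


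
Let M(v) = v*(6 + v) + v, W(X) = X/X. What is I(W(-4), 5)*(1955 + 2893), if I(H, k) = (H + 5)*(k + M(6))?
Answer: 2414304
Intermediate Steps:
W(X) = 1
M(v) = v + v*(6 + v)
I(H, k) = (5 + H)*(78 + k) (I(H, k) = (H + 5)*(k + 6*(7 + 6)) = (5 + H)*(k + 6*13) = (5 + H)*(k + 78) = (5 + H)*(78 + k))
I(W(-4), 5)*(1955 + 2893) = (390 + 5*5 + 78*1 + 1*5)*(1955 + 2893) = (390 + 25 + 78 + 5)*4848 = 498*4848 = 2414304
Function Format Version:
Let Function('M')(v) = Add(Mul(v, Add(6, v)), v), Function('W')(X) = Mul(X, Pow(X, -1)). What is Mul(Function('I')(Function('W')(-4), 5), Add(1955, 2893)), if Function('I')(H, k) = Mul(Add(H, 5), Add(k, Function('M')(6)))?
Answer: 2414304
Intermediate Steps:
Function('W')(X) = 1
Function('M')(v) = Add(v, Mul(v, Add(6, v)))
Function('I')(H, k) = Mul(Add(5, H), Add(78, k)) (Function('I')(H, k) = Mul(Add(H, 5), Add(k, Mul(6, Add(7, 6)))) = Mul(Add(5, H), Add(k, Mul(6, 13))) = Mul(Add(5, H), Add(k, 78)) = Mul(Add(5, H), Add(78, k)))
Mul(Function('I')(Function('W')(-4), 5), Add(1955, 2893)) = Mul(Add(390, Mul(5, 5), Mul(78, 1), Mul(1, 5)), Add(1955, 2893)) = Mul(Add(390, 25, 78, 5), 4848) = Mul(498, 4848) = 2414304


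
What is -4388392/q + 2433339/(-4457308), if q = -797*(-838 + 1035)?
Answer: 19178358645685/699837471772 ≈ 27.404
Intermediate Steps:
q = -157009 (q = -797*197 = -157009)
-4388392/q + 2433339/(-4457308) = -4388392/(-157009) + 2433339/(-4457308) = -4388392*(-1/157009) + 2433339*(-1/4457308) = 4388392/157009 - 2433339/4457308 = 19178358645685/699837471772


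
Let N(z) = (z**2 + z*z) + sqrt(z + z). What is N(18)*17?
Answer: 11118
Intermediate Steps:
N(z) = 2*z**2 + sqrt(2)*sqrt(z) (N(z) = (z**2 + z**2) + sqrt(2*z) = 2*z**2 + sqrt(2)*sqrt(z))
N(18)*17 = (2*18**2 + sqrt(2)*sqrt(18))*17 = (2*324 + sqrt(2)*(3*sqrt(2)))*17 = (648 + 6)*17 = 654*17 = 11118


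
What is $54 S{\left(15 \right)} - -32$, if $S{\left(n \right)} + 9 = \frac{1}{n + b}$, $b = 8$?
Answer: $- \frac{10388}{23} \approx -451.65$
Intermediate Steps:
$S{\left(n \right)} = -9 + \frac{1}{8 + n}$ ($S{\left(n \right)} = -9 + \frac{1}{n + 8} = -9 + \frac{1}{8 + n}$)
$54 S{\left(15 \right)} - -32 = 54 \frac{-71 - 135}{8 + 15} - -32 = 54 \frac{-71 - 135}{23} + 32 = 54 \cdot \frac{1}{23} \left(-206\right) + 32 = 54 \left(- \frac{206}{23}\right) + 32 = - \frac{11124}{23} + 32 = - \frac{10388}{23}$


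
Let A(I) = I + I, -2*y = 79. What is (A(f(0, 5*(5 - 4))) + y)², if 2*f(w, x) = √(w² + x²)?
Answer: 4761/4 ≈ 1190.3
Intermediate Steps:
y = -79/2 (y = -½*79 = -79/2 ≈ -39.500)
f(w, x) = √(w² + x²)/2
A(I) = 2*I
(A(f(0, 5*(5 - 4))) + y)² = (2*(√(0² + (5*(5 - 4))²)/2) - 79/2)² = (2*(√(0 + (5*1)²)/2) - 79/2)² = (2*(√(0 + 5²)/2) - 79/2)² = (2*(√(0 + 25)/2) - 79/2)² = (2*(√25/2) - 79/2)² = (2*((½)*5) - 79/2)² = (2*(5/2) - 79/2)² = (5 - 79/2)² = (-69/2)² = 4761/4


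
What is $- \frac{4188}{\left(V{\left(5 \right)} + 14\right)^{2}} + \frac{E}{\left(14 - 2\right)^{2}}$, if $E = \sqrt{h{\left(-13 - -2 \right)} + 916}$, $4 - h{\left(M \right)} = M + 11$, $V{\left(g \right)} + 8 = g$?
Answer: $- \frac{4188}{121} + \frac{\sqrt{230}}{72} \approx -34.401$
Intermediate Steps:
$V{\left(g \right)} = -8 + g$
$h{\left(M \right)} = -7 - M$ ($h{\left(M \right)} = 4 - \left(M + 11\right) = 4 - \left(11 + M\right) = -7 - M$)
$E = 2 \sqrt{230}$ ($E = \sqrt{\left(-7 - \left(-13 - -2\right)\right) + 916} = \sqrt{\left(-7 - \left(-13 + 2\right)\right) + 916} = \sqrt{\left(-7 - -11\right) + 916} = \sqrt{\left(-7 + 11\right) + 916} = \sqrt{4 + 916} = \sqrt{920} = 2 \sqrt{230} \approx 30.332$)
$- \frac{4188}{\left(V{\left(5 \right)} + 14\right)^{2}} + \frac{E}{\left(14 - 2\right)^{2}} = - \frac{4188}{\left(\left(-8 + 5\right) + 14\right)^{2}} + \frac{2 \sqrt{230}}{\left(14 - 2\right)^{2}} = - \frac{4188}{\left(-3 + 14\right)^{2}} + \frac{2 \sqrt{230}}{12^{2}} = - \frac{4188}{11^{2}} + \frac{2 \sqrt{230}}{144} = - \frac{4188}{121} + 2 \sqrt{230} \cdot \frac{1}{144} = \left(-4188\right) \frac{1}{121} + \frac{\sqrt{230}}{72} = - \frac{4188}{121} + \frac{\sqrt{230}}{72}$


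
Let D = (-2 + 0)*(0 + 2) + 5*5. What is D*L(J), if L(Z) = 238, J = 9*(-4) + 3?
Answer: 4998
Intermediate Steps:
J = -33 (J = -36 + 3 = -33)
D = 21 (D = -2*2 + 25 = -4 + 25 = 21)
D*L(J) = 21*238 = 4998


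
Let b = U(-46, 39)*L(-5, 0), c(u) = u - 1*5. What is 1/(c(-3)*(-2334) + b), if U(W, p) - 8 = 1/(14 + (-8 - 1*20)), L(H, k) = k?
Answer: 1/18672 ≈ 5.3556e-5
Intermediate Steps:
U(W, p) = 111/14 (U(W, p) = 8 + 1/(14 + (-8 - 1*20)) = 8 + 1/(14 + (-8 - 20)) = 8 + 1/(14 - 28) = 8 + 1/(-14) = 8 - 1/14 = 111/14)
c(u) = -5 + u (c(u) = u - 5 = -5 + u)
b = 0 (b = (111/14)*0 = 0)
1/(c(-3)*(-2334) + b) = 1/((-5 - 3)*(-2334) + 0) = 1/(-8*(-2334) + 0) = 1/(18672 + 0) = 1/18672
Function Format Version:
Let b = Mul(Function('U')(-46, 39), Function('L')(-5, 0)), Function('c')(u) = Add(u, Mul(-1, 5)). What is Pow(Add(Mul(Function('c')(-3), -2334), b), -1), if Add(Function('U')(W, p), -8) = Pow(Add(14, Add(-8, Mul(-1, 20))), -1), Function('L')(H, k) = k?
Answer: Rational(1, 18672) ≈ 5.3556e-5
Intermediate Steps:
Function('U')(W, p) = Rational(111, 14) (Function('U')(W, p) = Add(8, Pow(Add(14, Add(-8, Mul(-1, 20))), -1)) = Add(8, Pow(Add(14, Add(-8, -20)), -1)) = Add(8, Pow(Add(14, -28), -1)) = Add(8, Pow(-14, -1)) = Add(8, Rational(-1, 14)) = Rational(111, 14))
Function('c')(u) = Add(-5, u) (Function('c')(u) = Add(u, -5) = Add(-5, u))
b = 0 (b = Mul(Rational(111, 14), 0) = 0)
Pow(Add(Mul(Function('c')(-3), -2334), b), -1) = Pow(Add(Mul(Add(-5, -3), -2334), 0), -1) = Pow(Add(Mul(-8, -2334), 0), -1) = Pow(Add(18672, 0), -1) = Pow(18672, -1) = Rational(1, 18672)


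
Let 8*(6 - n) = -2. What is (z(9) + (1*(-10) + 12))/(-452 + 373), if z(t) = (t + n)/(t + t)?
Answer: -205/5688 ≈ -0.036041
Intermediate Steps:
n = 25/4 (n = 6 - 1/8*(-2) = 6 + 1/4 = 25/4 ≈ 6.2500)
z(t) = (25/4 + t)/(2*t) (z(t) = (t + 25/4)/(t + t) = (25/4 + t)/((2*t)) = (25/4 + t)*(1/(2*t)) = (25/4 + t)/(2*t))
(z(9) + (1*(-10) + 12))/(-452 + 373) = ((1/8)*(25 + 4*9)/9 + (1*(-10) + 12))/(-452 + 373) = ((1/8)*(1/9)*(25 + 36) + (-10 + 12))/(-79) = ((1/8)*(1/9)*61 + 2)*(-1/79) = (61/72 + 2)*(-1/79) = (205/72)*(-1/79) = -205/5688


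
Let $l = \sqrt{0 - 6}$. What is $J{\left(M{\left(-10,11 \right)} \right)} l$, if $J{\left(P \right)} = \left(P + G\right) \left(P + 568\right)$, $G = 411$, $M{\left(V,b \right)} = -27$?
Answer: $207744 i \sqrt{6} \approx 5.0887 \cdot 10^{5} i$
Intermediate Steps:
$J{\left(P \right)} = \left(411 + P\right) \left(568 + P\right)$ ($J{\left(P \right)} = \left(P + 411\right) \left(P + 568\right) = \left(411 + P\right) \left(568 + P\right)$)
$l = i \sqrt{6}$ ($l = \sqrt{-6} = i \sqrt{6} \approx 2.4495 i$)
$J{\left(M{\left(-10,11 \right)} \right)} l = \left(233448 + \left(-27\right)^{2} + 979 \left(-27\right)\right) i \sqrt{6} = \left(233448 + 729 - 26433\right) i \sqrt{6} = 207744 i \sqrt{6}$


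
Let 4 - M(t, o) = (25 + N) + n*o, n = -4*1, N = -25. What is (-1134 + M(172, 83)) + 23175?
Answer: 22377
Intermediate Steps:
n = -4
M(t, o) = 4 + 4*o (M(t, o) = 4 - ((25 - 25) - 4*o) = 4 - (0 - 4*o) = 4 - (-4)*o = 4 + 4*o)
(-1134 + M(172, 83)) + 23175 = (-1134 + (4 + 4*83)) + 23175 = (-1134 + (4 + 332)) + 23175 = (-1134 + 336) + 23175 = -798 + 23175 = 22377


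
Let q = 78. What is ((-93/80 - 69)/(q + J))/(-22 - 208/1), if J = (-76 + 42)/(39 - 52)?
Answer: 72969/19283200 ≈ 0.0037841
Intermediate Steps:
J = 34/13 (J = -34/(-13) = -34*(-1/13) = 34/13 ≈ 2.6154)
((-93/80 - 69)/(q + J))/(-22 - 208/1) = ((-93/80 - 69)/(78 + 34/13))/(-22 - 208/1) = ((-93*1/80 - 69)/(1048/13))/(-22 - 208*1) = ((-93/80 - 69)*(13/1048))/(-22 - 208) = (-5613/80*13/1048)/(-230) = -1/230*(-72969/83840) = 72969/19283200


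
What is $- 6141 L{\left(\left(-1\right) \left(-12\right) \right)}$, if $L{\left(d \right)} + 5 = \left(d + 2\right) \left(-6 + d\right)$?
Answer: $-485139$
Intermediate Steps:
$L{\left(d \right)} = -5 + \left(-6 + d\right) \left(2 + d\right)$ ($L{\left(d \right)} = -5 + \left(d + 2\right) \left(-6 + d\right) = -5 + \left(2 + d\right) \left(-6 + d\right) = -5 + \left(-6 + d\right) \left(2 + d\right)$)
$- 6141 L{\left(\left(-1\right) \left(-12\right) \right)} = - 6141 \left(-17 + \left(\left(-1\right) \left(-12\right)\right)^{2} - 4 \left(\left(-1\right) \left(-12\right)\right)\right) = - 6141 \left(-17 + 12^{2} - 48\right) = - 6141 \left(-17 + 144 - 48\right) = \left(-6141\right) 79 = -485139$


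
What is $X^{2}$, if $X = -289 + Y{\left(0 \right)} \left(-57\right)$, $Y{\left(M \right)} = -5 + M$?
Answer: $16$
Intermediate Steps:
$X = -4$ ($X = -289 + \left(-5 + 0\right) \left(-57\right) = -289 - -285 = -289 + 285 = -4$)
$X^{2} = \left(-4\right)^{2} = 16$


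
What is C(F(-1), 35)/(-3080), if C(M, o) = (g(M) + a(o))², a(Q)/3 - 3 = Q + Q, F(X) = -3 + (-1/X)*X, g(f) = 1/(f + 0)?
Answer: -21875/1408 ≈ -15.536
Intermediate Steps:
g(f) = 1/f
F(X) = -4 (F(X) = -3 - 1 = -4)
a(Q) = 9 + 6*Q (a(Q) = 9 + 3*(Q + Q) = 9 + 3*(2*Q) = 9 + 6*Q)
C(M, o) = (9 + 1/M + 6*o)² (C(M, o) = (1/M + (9 + 6*o))² = (9 + 1/M + 6*o)²)
C(F(-1), 35)/(-3080) = ((1 + 3*(-4)*(3 + 2*35))²/(-4)²)/(-3080) = ((1 + 3*(-4)*(3 + 70))²/16)*(-1/3080) = ((1 + 3*(-4)*73)²/16)*(-1/3080) = ((1 - 876)²/16)*(-1/3080) = ((1/16)*(-875)²)*(-1/3080) = ((1/16)*765625)*(-1/3080) = (765625/16)*(-1/3080) = -21875/1408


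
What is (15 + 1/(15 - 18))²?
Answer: 1936/9 ≈ 215.11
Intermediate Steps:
(15 + 1/(15 - 18))² = (15 + 1/(-3))² = (15 - ⅓)² = (44/3)² = 1936/9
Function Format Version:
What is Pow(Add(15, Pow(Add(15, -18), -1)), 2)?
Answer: Rational(1936, 9) ≈ 215.11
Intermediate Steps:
Pow(Add(15, Pow(Add(15, -18), -1)), 2) = Pow(Add(15, Pow(-3, -1)), 2) = Pow(Add(15, Rational(-1, 3)), 2) = Pow(Rational(44, 3), 2) = Rational(1936, 9)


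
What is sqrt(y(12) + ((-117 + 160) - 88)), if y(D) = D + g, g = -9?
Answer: I*sqrt(42) ≈ 6.4807*I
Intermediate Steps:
y(D) = -9 + D (y(D) = D - 9 = -9 + D)
sqrt(y(12) + ((-117 + 160) - 88)) = sqrt((-9 + 12) + ((-117 + 160) - 88)) = sqrt(3 + (43 - 88)) = sqrt(3 - 45) = sqrt(-42) = I*sqrt(42)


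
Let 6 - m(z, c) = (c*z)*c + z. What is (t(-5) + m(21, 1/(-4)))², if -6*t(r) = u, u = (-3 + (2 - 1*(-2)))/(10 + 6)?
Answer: 2455489/9216 ≈ 266.44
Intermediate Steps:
u = 1/16 (u = (-3 + (2 + 2))/16 = (-3 + 4)*(1/16) = 1*(1/16) = 1/16 ≈ 0.062500)
t(r) = -1/96 (t(r) = -⅙*1/16 = -1/96)
m(z, c) = 6 - z - z*c² (m(z, c) = 6 - ((c*z)*c + z) = 6 - (z*c² + z) = 6 - (z + z*c²) = 6 + (-z - z*c²) = 6 - z - z*c²)
(t(-5) + m(21, 1/(-4)))² = (-1/96 + (6 - 1*21 - 1*21*(1/(-4))²))² = (-1/96 + (6 - 21 - 1*21*(-¼)²))² = (-1/96 + (6 - 21 - 1*21*1/16))² = (-1/96 + (6 - 21 - 21/16))² = (-1/96 - 261/16)² = (-1567/96)² = 2455489/9216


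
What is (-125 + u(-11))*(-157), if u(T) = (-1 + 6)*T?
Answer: 28260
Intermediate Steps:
u(T) = 5*T
(-125 + u(-11))*(-157) = (-125 + 5*(-11))*(-157) = (-125 - 55)*(-157) = -180*(-157) = 28260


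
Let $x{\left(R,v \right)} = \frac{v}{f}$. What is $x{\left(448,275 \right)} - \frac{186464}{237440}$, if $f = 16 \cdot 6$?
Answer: $\frac{370277}{178080} \approx 2.0793$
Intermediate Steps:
$f = 96$
$x{\left(R,v \right)} = \frac{v}{96}$
$x{\left(448,275 \right)} - \frac{186464}{237440} = \frac{1}{96} \cdot 275 - \frac{186464}{237440} = \frac{275}{96} - 186464 \cdot \frac{1}{237440} = \frac{275}{96} - \frac{5827}{7420} = \frac{370277}{178080}$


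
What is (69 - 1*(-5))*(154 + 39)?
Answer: 14282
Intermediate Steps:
(69 - 1*(-5))*(154 + 39) = (69 + 5)*193 = 74*193 = 14282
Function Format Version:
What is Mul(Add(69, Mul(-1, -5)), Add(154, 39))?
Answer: 14282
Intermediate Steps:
Mul(Add(69, Mul(-1, -5)), Add(154, 39)) = Mul(Add(69, 5), 193) = Mul(74, 193) = 14282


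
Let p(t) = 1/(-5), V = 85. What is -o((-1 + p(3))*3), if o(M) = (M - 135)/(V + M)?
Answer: 63/37 ≈ 1.7027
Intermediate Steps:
p(t) = -1/5
o(M) = (-135 + M)/(85 + M) (o(M) = (M - 135)/(85 + M) = (-135 + M)/(85 + M))
-o((-1 + p(3))*3) = -(-135 + (-1 - 1/5)*3)/(85 + (-1 - 1/5)*3) = -(-135 - 6/5*3)/(85 - 6/5*3) = -(-135 - 18/5)/(85 - 18/5) = -(-693)/(407/5*5) = -5*(-693)/(407*5) = -1*(-63/37) = 63/37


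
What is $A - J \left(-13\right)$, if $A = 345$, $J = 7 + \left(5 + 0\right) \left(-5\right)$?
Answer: $111$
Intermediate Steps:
$J = -18$ ($J = 7 + 5 \left(-5\right) = 7 - 25 = -18$)
$A - J \left(-13\right) = 345 - \left(-18\right) \left(-13\right) = 345 - 234 = 111$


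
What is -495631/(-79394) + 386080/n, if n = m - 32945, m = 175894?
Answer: 101502391339/11349292906 ≈ 8.9435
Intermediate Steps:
n = 142949 (n = 175894 - 32945 = 142949)
-495631/(-79394) + 386080/n = -495631/(-79394) + 386080/142949 = -495631*(-1/79394) + 386080*(1/142949) = 495631/79394 + 386080/142949 = 101502391339/11349292906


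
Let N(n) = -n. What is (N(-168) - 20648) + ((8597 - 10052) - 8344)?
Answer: -30279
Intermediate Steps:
(N(-168) - 20648) + ((8597 - 10052) - 8344) = (-1*(-168) - 20648) + ((8597 - 10052) - 8344) = (168 - 20648) + (-1455 - 8344) = -20480 - 9799 = -30279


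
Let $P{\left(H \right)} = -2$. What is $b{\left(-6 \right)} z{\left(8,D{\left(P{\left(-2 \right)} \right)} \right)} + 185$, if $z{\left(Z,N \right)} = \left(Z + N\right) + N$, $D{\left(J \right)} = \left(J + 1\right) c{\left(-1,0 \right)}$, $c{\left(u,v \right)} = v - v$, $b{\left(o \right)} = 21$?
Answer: $353$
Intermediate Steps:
$c{\left(u,v \right)} = 0$
$D{\left(J \right)} = 0$ ($D{\left(J \right)} = \left(J + 1\right) 0 = \left(1 + J\right) 0 = 0$)
$z{\left(Z,N \right)} = Z + 2 N$ ($z{\left(Z,N \right)} = \left(N + Z\right) + N = Z + 2 N$)
$b{\left(-6 \right)} z{\left(8,D{\left(P{\left(-2 \right)} \right)} \right)} + 185 = 21 \left(8 + 2 \cdot 0\right) + 185 = 21 \left(8 + 0\right) + 185 = 21 \cdot 8 + 185 = 168 + 185 = 353$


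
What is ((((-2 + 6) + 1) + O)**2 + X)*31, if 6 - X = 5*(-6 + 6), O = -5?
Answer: 186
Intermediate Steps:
X = 6 (X = 6 - 5*(-6 + 6) = 6 - 5*0 = 6 - 1*0 = 6 + 0 = 6)
((((-2 + 6) + 1) + O)**2 + X)*31 = ((((-2 + 6) + 1) - 5)**2 + 6)*31 = (((4 + 1) - 5)**2 + 6)*31 = ((5 - 5)**2 + 6)*31 = (0**2 + 6)*31 = (0 + 6)*31 = 6*31 = 186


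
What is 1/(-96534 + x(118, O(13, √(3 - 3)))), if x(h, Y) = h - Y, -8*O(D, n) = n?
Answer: -1/96416 ≈ -1.0372e-5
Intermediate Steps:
O(D, n) = -n/8
1/(-96534 + x(118, O(13, √(3 - 3)))) = 1/(-96534 + (118 - (-1)*√(3 - 3)/8)) = 1/(-96534 + (118 - (-1)*√0/8)) = 1/(-96534 + (118 - (-1)*0/8)) = 1/(-96534 + (118 - 1*0)) = 1/(-96534 + (118 + 0)) = 1/(-96534 + 118) = 1/(-96416) = -1/96416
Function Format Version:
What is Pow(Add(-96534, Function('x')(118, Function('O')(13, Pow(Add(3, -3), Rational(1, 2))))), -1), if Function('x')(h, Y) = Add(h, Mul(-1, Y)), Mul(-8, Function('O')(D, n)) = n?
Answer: Rational(-1, 96416) ≈ -1.0372e-5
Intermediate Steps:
Function('O')(D, n) = Mul(Rational(-1, 8), n)
Pow(Add(-96534, Function('x')(118, Function('O')(13, Pow(Add(3, -3), Rational(1, 2))))), -1) = Pow(Add(-96534, Add(118, Mul(-1, Mul(Rational(-1, 8), Pow(Add(3, -3), Rational(1, 2)))))), -1) = Pow(Add(-96534, Add(118, Mul(-1, Mul(Rational(-1, 8), Pow(0, Rational(1, 2)))))), -1) = Pow(Add(-96534, Add(118, Mul(-1, Mul(Rational(-1, 8), 0)))), -1) = Pow(Add(-96534, Add(118, Mul(-1, 0))), -1) = Pow(Add(-96534, Add(118, 0)), -1) = Pow(Add(-96534, 118), -1) = Pow(-96416, -1) = Rational(-1, 96416)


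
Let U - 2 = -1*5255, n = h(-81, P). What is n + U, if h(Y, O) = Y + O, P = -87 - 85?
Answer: -5506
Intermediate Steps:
P = -172
h(Y, O) = O + Y
n = -253 (n = -172 - 81 = -253)
U = -5253 (U = 2 - 1*5255 = 2 - 5255 = -5253)
n + U = -253 - 5253 = -5506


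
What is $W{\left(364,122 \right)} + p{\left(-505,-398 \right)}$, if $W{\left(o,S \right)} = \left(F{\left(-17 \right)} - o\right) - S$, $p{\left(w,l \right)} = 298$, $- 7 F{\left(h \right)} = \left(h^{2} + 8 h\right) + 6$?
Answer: $- \frac{1475}{7} \approx -210.71$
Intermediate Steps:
$F{\left(h \right)} = - \frac{6}{7} - \frac{8 h}{7} - \frac{h^{2}}{7}$ ($F{\left(h \right)} = - \frac{\left(h^{2} + 8 h\right) + 6}{7} = - \frac{6 + h^{2} + 8 h}{7} = - \frac{6}{7} - \frac{8 h}{7} - \frac{h^{2}}{7}$)
$W{\left(o,S \right)} = - \frac{159}{7} - S - o$ ($W{\left(o,S \right)} = \left(\left(- \frac{6}{7} - - \frac{136}{7} - \frac{\left(-17\right)^{2}}{7}\right) - o\right) - S = \left(\left(- \frac{6}{7} + \frac{136}{7} - \frac{289}{7}\right) - o\right) - S = \left(- \frac{159}{7} - o\right) - S = - \frac{159}{7} - S - o$)
$W{\left(364,122 \right)} + p{\left(-505,-398 \right)} = \left(- \frac{159}{7} - 122 - 364\right) + 298 = - \frac{3561}{7} + 298 = - \frac{1475}{7}$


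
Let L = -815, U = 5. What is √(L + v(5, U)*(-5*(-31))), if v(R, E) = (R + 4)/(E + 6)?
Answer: I*√83270/11 ≈ 26.233*I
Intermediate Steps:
v(R, E) = (4 + R)/(6 + E)
√(L + v(5, U)*(-5*(-31))) = √(-815 + ((4 + 5)/(6 + 5))*(-5*(-31))) = √(-815 + (9/11)*155) = √(-815 + 1395/11) = √(-7570/11) = I*√83270/11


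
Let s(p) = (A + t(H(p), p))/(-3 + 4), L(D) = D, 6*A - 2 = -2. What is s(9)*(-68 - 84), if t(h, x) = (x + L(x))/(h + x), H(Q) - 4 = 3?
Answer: -171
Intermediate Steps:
A = 0 (A = ⅓ + (⅙)*(-2) = ⅓ - ⅓ = 0)
H(Q) = 7 (H(Q) = 4 + 3 = 7)
t(h, x) = 2*x/(h + x) (t(h, x) = (x + x)/(h + x) = (2*x)/(h + x) = 2*x/(h + x))
s(p) = 2*p/(7 + p) (s(p) = (0 + 2*p/(7 + p))/(-3 + 4) = (2*p/(7 + p))/1 = (2*p/(7 + p))*1 = 2*p/(7 + p))
s(9)*(-68 - 84) = (2*9/(7 + 9))*(-68 - 84) = (2*9/16)*(-152) = (2*9*(1/16))*(-152) = (9/8)*(-152) = -171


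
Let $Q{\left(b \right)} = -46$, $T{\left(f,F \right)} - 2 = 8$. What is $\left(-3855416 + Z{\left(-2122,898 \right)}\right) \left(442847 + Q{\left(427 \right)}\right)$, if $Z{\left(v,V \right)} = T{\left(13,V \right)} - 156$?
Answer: $-1707246709162$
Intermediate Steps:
$T{\left(f,F \right)} = 10$ ($T{\left(f,F \right)} = 2 + 8 = 10$)
$Z{\left(v,V \right)} = -146$ ($Z{\left(v,V \right)} = 10 - 156 = -146$)
$\left(-3855416 + Z{\left(-2122,898 \right)}\right) \left(442847 + Q{\left(427 \right)}\right) = \left(-3855416 - 146\right) \left(442847 - 46\right) = \left(-3855562\right) 442801 = -1707246709162$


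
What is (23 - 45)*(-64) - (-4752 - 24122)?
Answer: 30282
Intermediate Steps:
(23 - 45)*(-64) - (-4752 - 24122) = -22*(-64) - 1*(-28874) = 1408 + 28874 = 30282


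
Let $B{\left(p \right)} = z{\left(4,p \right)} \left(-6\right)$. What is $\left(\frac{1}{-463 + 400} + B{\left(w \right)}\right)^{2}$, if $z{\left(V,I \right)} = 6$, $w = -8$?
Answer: $\frac{5148361}{3969} \approx 1297.1$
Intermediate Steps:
$B{\left(p \right)} = -36$ ($B{\left(p \right)} = 6 \left(-6\right) = -36$)
$\left(\frac{1}{-463 + 400} + B{\left(w \right)}\right)^{2} = \left(\frac{1}{-463 + 400} - 36\right)^{2} = \left(\frac{1}{-63} - 36\right)^{2} = \left(- \frac{1}{63} - 36\right)^{2} = \left(- \frac{2269}{63}\right)^{2} = \frac{5148361}{3969}$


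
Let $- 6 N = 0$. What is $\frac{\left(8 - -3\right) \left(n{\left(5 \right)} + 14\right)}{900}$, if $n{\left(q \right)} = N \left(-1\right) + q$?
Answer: $\frac{209}{900} \approx 0.23222$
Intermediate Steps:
$N = 0$ ($N = \left(- \frac{1}{6}\right) 0 = 0$)
$n{\left(q \right)} = q$ ($n{\left(q \right)} = 0 \left(-1\right) + q = 0 + q = q$)
$\frac{\left(8 - -3\right) \left(n{\left(5 \right)} + 14\right)}{900} = \frac{\left(8 - -3\right) \left(5 + 14\right)}{900} = \left(8 + 3\right) 19 \cdot \frac{1}{900} = 11 \cdot 19 \cdot \frac{1}{900} = 209 \cdot \frac{1}{900} = \frac{209}{900}$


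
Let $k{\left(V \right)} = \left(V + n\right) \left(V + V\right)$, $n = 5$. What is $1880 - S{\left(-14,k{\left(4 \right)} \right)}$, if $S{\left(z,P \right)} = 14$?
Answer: $1866$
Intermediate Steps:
$k{\left(V \right)} = 2 V \left(5 + V\right)$ ($k{\left(V \right)} = \left(V + 5\right) \left(V + V\right) = \left(5 + V\right) 2 V = 2 V \left(5 + V\right)$)
$1880 - S{\left(-14,k{\left(4 \right)} \right)} = 1880 - 14 = 1866$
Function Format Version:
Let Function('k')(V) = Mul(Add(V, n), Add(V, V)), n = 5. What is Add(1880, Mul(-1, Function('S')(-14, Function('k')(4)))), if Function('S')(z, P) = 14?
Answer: 1866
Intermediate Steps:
Function('k')(V) = Mul(2, V, Add(5, V)) (Function('k')(V) = Mul(Add(V, 5), Add(V, V)) = Mul(Add(5, V), Mul(2, V)) = Mul(2, V, Add(5, V)))
Add(1880, Mul(-1, Function('S')(-14, Function('k')(4)))) = Add(1880, Mul(-1, 14)) = Add(1880, -14) = 1866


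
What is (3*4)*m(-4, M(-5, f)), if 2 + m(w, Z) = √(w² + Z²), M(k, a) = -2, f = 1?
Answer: -24 + 24*√5 ≈ 29.666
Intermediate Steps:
m(w, Z) = -2 + √(Z² + w²) (m(w, Z) = -2 + √(w² + Z²) = -2 + √(Z² + w²))
(3*4)*m(-4, M(-5, f)) = (3*4)*(-2 + √((-2)² + (-4)²)) = 12*(-2 + √(4 + 16)) = 12*(-2 + √20) = 12*(-2 + 2*√5) = -24 + 24*√5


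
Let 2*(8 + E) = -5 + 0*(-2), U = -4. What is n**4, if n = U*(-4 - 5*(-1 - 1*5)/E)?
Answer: 1358954496/2401 ≈ 5.6600e+5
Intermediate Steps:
E = -21/2 (E = -8 + (-5 + 0*(-2))/2 = -8 + (-5 + 0)/2 = -8 + (1/2)*(-5) = -8 - 5/2 = -21/2 ≈ -10.500)
n = 192/7 (n = -4*(-4 - 5*(-1 - 1*5)/(-21/2)) = -4*(-4 - 5*(-1 - 5)*(-2)/21) = -4*(-4 - (-30)*(-2)/21) = -4*(-4 - 5*4/7) = -4*(-4 - 20/7) = -4*(-48/7) = 192/7 ≈ 27.429)
n**4 = (192/7)**4 = 1358954496/2401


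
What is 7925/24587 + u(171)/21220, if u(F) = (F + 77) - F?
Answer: 170061699/521736140 ≈ 0.32595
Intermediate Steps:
u(F) = 77 (u(F) = (77 + F) - F = 77)
7925/24587 + u(171)/21220 = 7925/24587 + 77/21220 = 170061699/521736140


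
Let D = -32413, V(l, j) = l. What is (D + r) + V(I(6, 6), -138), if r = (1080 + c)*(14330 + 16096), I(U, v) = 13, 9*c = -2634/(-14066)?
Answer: 230881525778/7033 ≈ 3.2828e+7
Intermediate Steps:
c = 439/21099 (c = (-2634/(-14066))/9 = (-2634*(-1/14066))/9 = (⅑)*(1317/7033) = 439/21099 ≈ 0.020807)
r = 231109394978/7033 (r = (1080 + 439/21099)*(14330 + 16096) = (22787359/21099)*30426 = 231109394978/7033 ≈ 3.2861e+7)
(D + r) + V(I(6, 6), -138) = (-32413 + 231109394978/7033) + 13 = 230881434349/7033 + 13 = 230881525778/7033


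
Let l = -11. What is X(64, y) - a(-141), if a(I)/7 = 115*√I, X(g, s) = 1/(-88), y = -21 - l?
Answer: -1/88 - 805*I*√141 ≈ -0.011364 - 9558.8*I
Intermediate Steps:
y = -10 (y = -21 - 1*(-11) = -21 + 11 = -10)
X(g, s) = -1/88
a(I) = 805*√I (a(I) = 7*(115*√I) = 805*√I)
X(64, y) - a(-141) = -1/88 - 805*√(-141) = -1/88 - 805*I*√141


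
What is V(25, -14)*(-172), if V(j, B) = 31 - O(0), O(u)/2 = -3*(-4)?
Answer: -1204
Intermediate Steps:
O(u) = 24 (O(u) = 2*(-3*(-4)) = 2*12 = 24)
V(j, B) = 7 (V(j, B) = 31 - 1*24 = 31 - 24 = 7)
V(25, -14)*(-172) = 7*(-172) = -1204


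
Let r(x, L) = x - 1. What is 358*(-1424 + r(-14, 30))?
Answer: -515162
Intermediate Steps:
r(x, L) = -1 + x
358*(-1424 + r(-14, 30)) = 358*(-1424 + (-1 - 14)) = 358*(-1424 - 15) = 358*(-1439) = -515162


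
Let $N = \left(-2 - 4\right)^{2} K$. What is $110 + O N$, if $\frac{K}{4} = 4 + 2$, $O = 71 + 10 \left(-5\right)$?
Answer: $18254$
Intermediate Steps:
$O = 21$ ($O = 71 - 50 = 21$)
$K = 24$ ($K = 4 \left(4 + 2\right) = 4 \cdot 6 = 24$)
$N = 864$ ($N = \left(-2 - 4\right)^{2} \cdot 24 = \left(-6\right)^{2} \cdot 24 = 36 \cdot 24 = 864$)
$110 + O N = 110 + 21 \cdot 864 = 110 + 18144 = 18254$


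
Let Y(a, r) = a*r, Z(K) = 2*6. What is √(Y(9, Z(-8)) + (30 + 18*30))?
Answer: √678 ≈ 26.038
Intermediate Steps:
Z(K) = 12
√(Y(9, Z(-8)) + (30 + 18*30)) = √(9*12 + (30 + 18*30)) = √(108 + (30 + 540)) = √(108 + 570) = √678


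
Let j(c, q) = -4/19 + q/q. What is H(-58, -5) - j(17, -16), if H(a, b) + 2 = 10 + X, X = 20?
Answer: 517/19 ≈ 27.211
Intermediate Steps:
H(a, b) = 28 (H(a, b) = -2 + (10 + 20) = -2 + 30 = 28)
j(c, q) = 15/19 (j(c, q) = -4*1/19 + 1 = -4/19 + 1 = 15/19)
H(-58, -5) - j(17, -16) = 28 - 1*15/19 = 28 - 15/19 = 517/19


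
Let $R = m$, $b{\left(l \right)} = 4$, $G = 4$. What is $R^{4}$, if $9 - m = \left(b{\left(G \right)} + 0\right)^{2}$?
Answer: $2401$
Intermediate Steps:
$m = -7$ ($m = 9 - \left(4 + 0\right)^{2} = 9 - 4^{2} = 9 - 16 = -7$)
$R = -7$
$R^{4} = \left(-7\right)^{4} = 2401$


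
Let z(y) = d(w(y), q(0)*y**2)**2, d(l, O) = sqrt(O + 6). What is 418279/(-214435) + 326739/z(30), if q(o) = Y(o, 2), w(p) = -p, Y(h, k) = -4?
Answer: -23855857397/256893130 ≈ -92.863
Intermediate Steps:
q(o) = -4
d(l, O) = sqrt(6 + O)
z(y) = 6 - 4*y**2 (z(y) = (sqrt(6 - 4*y**2))**2 = 6 - 4*y**2)
418279/(-214435) + 326739/z(30) = 418279/(-214435) + 326739/(6 - 4*30**2) = 418279*(-1/214435) + 326739/(6 - 4*900) = -418279/214435 + 326739/(6 - 3600) = -418279/214435 + 326739/(-3594) = -418279/214435 + 326739*(-1/3594) = -418279/214435 - 108913/1198 = -23855857397/256893130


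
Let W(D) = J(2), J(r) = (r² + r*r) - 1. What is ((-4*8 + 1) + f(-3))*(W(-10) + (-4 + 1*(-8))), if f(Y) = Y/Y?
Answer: 150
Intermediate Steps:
f(Y) = 1
J(r) = -1 + 2*r² (J(r) = (r² + r²) - 1 = 2*r² - 1 = -1 + 2*r²)
W(D) = 7 (W(D) = -1 + 2*2² = -1 + 2*4 = -1 + 8 = 7)
((-4*8 + 1) + f(-3))*(W(-10) + (-4 + 1*(-8))) = ((-4*8 + 1) + 1)*(7 + (-4 + 1*(-8))) = ((-32 + 1) + 1)*(7 + (-4 - 8)) = (-31 + 1)*(7 - 12) = -30*(-5) = 150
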